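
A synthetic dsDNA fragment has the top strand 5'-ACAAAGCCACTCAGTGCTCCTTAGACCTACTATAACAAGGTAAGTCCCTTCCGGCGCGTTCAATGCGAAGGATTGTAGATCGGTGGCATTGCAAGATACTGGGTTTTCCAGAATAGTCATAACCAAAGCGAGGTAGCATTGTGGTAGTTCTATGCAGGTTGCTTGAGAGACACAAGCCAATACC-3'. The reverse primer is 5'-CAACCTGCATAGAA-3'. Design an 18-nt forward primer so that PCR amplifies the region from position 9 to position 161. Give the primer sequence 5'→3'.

5'-ACTCAGTGCTCCTTAGAC-3'

The reverse primer's reverse complement TTCTATGCAGGTTG matches the template at positions 148–161; the product starts at position 9.
The forward primer is identical to the top strand over positions 9–26: ACTCAGTGCTCCTTAGAC.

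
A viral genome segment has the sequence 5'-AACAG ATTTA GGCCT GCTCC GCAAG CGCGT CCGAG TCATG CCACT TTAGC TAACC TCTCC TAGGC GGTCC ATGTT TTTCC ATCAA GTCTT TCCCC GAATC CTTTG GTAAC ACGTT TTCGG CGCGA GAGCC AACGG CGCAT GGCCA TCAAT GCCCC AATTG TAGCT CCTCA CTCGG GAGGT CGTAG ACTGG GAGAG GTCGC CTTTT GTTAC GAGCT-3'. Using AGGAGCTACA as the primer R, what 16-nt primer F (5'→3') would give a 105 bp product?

5'-GCGGTCCATGTTTTTC-3'

The reverse primer's reverse complement TGTAGCTCCT matches the template at positions 159–168, so the product ends at position 168.
A 105 bp product then starts at position 168 − 105 + 1 = 64.
The forward primer is identical to the top strand there: GCGGTCCATGTTTTTC.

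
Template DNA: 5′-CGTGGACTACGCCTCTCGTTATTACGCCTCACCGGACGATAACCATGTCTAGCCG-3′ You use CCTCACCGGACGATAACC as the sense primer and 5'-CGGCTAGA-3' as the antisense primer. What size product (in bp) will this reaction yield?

Scanning the template, CCTCACCGGACGATAACC occurs at positions 27–44; this primer anneals to the bottom strand there with its 3' end pointing downstream.
The reverse primer's reverse complement is TCTAGCCG, which matches the template at positions 48–55.
Amplicon spans positions 27–55: 29 bp.

29 bp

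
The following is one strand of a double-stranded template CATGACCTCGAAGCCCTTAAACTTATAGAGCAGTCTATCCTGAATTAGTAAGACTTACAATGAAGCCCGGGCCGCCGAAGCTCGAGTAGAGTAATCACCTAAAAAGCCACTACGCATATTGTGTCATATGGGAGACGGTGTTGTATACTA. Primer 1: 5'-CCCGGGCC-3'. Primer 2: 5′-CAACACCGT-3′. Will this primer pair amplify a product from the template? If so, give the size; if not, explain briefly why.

Yes — a 78 bp product.

Primer 1 (CCCGGGCC) matches the top strand at positions 66–73; it acts as a forward primer.
Primer 2's reverse complement is ACGGTGTTG, matching the top strand at positions 135–143; it acts as a reverse primer.
The 3' ends face each other across positions 66–143, giving a 78 bp product.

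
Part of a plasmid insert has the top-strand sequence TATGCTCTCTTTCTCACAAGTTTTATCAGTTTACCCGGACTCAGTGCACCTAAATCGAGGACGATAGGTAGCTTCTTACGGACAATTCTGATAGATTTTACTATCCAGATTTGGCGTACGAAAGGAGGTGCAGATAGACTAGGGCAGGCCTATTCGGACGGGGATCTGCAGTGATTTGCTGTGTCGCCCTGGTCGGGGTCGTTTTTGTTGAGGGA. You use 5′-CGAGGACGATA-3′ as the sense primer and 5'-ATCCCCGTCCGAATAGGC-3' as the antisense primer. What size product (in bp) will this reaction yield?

Scanning the template, CGAGGACGATA occurs at positions 56–66; this primer anneals to the bottom strand there with its 3' end pointing downstream.
The reverse primer's reverse complement is GCCTATTCGGACGGGGAT, which matches the template at positions 148–165.
Product length = (reverse-primer end) − (forward-primer start) + 1 = 165 − 56 + 1 = 110 bp.

110 bp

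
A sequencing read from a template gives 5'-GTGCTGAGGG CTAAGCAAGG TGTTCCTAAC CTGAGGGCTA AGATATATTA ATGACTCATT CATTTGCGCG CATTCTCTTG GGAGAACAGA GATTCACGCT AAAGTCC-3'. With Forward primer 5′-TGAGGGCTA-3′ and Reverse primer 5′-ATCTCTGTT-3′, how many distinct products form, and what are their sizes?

Two products: 89 bp, 62 bp

The forward primer TGAGGGCTA matches the top strand at positions 5–13, 32–40.
The reverse primer's reverse complement is AACAGAGAT, matching at positions 85–93.
Each forward site pairs with the reverse site to give a product ending at position 93: sizes 89, 62 bp.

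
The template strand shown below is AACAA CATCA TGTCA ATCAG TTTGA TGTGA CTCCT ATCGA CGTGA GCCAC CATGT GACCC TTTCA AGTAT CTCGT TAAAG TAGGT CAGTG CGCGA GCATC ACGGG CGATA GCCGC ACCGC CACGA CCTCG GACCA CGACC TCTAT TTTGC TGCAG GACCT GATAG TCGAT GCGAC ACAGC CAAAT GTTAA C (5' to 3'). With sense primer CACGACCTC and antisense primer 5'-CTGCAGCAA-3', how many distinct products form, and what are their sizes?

Two products: 35 bp, 22 bp

The forward primer CACGACCTC matches the top strand at positions 121–129, 134–142.
The reverse primer's reverse complement is TTGCTGCAG, matching at positions 147–155.
Each forward site pairs with the reverse site to give a product ending at position 155: sizes 35, 22 bp.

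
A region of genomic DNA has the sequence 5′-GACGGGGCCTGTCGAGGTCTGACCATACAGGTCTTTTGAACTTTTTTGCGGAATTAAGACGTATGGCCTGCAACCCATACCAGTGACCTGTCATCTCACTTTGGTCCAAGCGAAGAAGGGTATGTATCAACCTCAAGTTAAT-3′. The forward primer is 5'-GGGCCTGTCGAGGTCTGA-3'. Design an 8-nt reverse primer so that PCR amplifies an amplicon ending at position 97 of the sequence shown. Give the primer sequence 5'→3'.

5'-GAGATGAC-3'

The forward primer binds at positions 5–22; the product's 3' end on the top strand is position 97.
The reverse primer anneals to the top strand over positions 90–97, i.e. to GTCATCTC.
Its sequence written 5'→3' is the reverse complement: GAGATGAC.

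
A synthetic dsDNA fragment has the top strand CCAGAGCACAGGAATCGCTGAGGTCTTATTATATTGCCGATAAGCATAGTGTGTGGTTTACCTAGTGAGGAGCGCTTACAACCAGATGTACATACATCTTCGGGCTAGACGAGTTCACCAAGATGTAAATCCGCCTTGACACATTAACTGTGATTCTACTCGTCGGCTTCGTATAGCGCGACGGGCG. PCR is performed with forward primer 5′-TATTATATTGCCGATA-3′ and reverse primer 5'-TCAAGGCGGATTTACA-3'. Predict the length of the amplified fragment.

113 bp

The forward primer matches the template at positions 27–42.
Taking the reverse complement of TCAAGGCGGATTTACA gives TGTAAATCCGCCTTGA, found at positions 124–139 on the template; the primer anneals here to the top strand with its 3' end pointing upstream.
Amplicon spans positions 27–139: 113 bp.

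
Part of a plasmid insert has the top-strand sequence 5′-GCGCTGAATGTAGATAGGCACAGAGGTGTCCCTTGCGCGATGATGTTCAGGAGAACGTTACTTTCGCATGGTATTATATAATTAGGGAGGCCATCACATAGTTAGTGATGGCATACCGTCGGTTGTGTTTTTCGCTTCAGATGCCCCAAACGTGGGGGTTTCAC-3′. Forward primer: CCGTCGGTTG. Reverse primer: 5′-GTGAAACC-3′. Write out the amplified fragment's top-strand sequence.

5'-CCGTCGGTTGTGTTTTTCGCTTCAGATGCCCCAAACGTGGGGGTTTCAC-3'

Forward primer CCGTCGGTTG is found on the top strand at positions 116–125.
The reverse primer's reverse complement is GGTTTCAC, which matches the template at positions 157–164.
The product is the template from position 116 through 164 (49 bp).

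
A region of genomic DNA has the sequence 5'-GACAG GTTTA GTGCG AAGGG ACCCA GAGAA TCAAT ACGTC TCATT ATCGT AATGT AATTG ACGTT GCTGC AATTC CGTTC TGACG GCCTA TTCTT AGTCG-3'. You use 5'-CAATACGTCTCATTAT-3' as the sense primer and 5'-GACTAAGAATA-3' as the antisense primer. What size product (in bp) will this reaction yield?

68 bp

Scanning the template, CAATACGTCTCATTAT occurs at positions 32–47; this primer anneals to the bottom strand there with its 3' end pointing downstream.
Taking the reverse complement of GACTAAGAATA gives TATTCTTAGTC, found at positions 89–99 on the template; the primer anneals here to the top strand with its 3' end pointing upstream.
Product length = (reverse-primer end) − (forward-primer start) + 1 = 99 − 32 + 1 = 68 bp.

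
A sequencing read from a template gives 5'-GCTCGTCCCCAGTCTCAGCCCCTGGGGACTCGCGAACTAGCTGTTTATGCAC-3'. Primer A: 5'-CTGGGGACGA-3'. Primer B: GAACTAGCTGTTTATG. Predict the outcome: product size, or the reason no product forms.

Primer A (CTGGGGACGA) has reverse complement TCGTCCCCAG, which matches the top strand at positions 3–12; primer A anneals to the top strand there with its 3' end pointing upstream toward position 3.
Primer B (GAACTAGCTGTTTATG) matches the top strand directly at positions 34–49; it anneals to the bottom strand with its 3' end pointing downstream toward position 49.
The 3' ends diverge (primer A extends toward position 1, primer B toward position 52), so the primers never converge on a shared product.

No product — the primers' 3' ends point away from each other.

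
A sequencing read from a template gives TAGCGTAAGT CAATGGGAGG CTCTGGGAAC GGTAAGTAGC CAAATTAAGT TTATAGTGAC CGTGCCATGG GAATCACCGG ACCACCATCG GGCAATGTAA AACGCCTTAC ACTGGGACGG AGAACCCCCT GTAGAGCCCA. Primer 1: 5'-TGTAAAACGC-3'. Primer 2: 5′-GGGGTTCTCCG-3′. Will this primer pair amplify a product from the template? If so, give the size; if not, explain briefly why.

Primer 1 (TGTAAAACGC) matches the top strand at positions 96–105; it acts as a forward primer.
Primer 2's reverse complement is CGGAGAACCCC, matching the top strand at positions 118–128; it acts as a reverse primer.
The 3' ends face each other across positions 96–128, giving a 33 bp product.

Yes — a 33 bp product.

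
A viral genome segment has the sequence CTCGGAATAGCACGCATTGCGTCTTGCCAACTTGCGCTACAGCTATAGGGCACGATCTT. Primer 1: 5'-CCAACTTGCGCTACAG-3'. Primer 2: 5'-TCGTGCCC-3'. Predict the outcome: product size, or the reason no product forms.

Primer 1 (CCAACTTGCGCTACAG) matches the top strand at positions 27–42; it acts as a forward primer.
Primer 2's reverse complement is GGGCACGA, matching the top strand at positions 48–55; it acts as a reverse primer.
The 3' ends face each other across positions 27–55, giving a 29 bp product.

Yes — a 29 bp product.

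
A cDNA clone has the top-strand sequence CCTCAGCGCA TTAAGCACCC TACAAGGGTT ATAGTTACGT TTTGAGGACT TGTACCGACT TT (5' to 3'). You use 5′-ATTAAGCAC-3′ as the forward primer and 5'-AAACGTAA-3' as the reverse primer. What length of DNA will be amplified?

Scanning the template, ATTAAGCAC occurs at positions 10–18; this primer anneals to the bottom strand there with its 3' end pointing downstream.
Taking the reverse complement of AAACGTAA gives TTACGTTT, found at positions 35–42 on the template; the primer anneals here to the top strand with its 3' end pointing upstream.
Product length = (reverse-primer end) − (forward-primer start) + 1 = 42 − 10 + 1 = 33 bp.

33 bp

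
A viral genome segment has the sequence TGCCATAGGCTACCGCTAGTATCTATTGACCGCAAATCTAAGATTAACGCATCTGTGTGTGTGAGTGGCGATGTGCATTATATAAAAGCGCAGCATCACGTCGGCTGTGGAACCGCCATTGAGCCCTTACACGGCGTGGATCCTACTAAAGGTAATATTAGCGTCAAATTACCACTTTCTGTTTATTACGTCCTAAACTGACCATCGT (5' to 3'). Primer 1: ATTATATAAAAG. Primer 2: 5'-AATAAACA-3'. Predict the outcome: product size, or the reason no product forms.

Primer 1 (ATTATATAAAAG) matches the top strand at positions 77–88; it acts as a forward primer.
Primer 2's reverse complement is TGTTTATT, matching the top strand at positions 180–187; it acts as a reverse primer.
The 3' ends face each other across positions 77–187, giving a 111 bp product.

Yes — a 111 bp product.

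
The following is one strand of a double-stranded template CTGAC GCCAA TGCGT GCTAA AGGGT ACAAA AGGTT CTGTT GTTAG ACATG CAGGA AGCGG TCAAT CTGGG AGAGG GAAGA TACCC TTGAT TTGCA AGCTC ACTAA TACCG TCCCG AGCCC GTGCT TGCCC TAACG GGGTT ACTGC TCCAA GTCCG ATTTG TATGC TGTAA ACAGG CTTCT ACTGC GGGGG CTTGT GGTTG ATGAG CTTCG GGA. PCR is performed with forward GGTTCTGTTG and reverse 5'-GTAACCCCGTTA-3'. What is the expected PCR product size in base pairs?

The forward primer matches the template at positions 32–41.
Reverse complement of the reverse primer: TAACGGGGTTAC. This occurs on the top strand at positions 131–142.
Product length = (reverse-primer end) − (forward-primer start) + 1 = 142 − 32 + 1 = 111 bp.

111 bp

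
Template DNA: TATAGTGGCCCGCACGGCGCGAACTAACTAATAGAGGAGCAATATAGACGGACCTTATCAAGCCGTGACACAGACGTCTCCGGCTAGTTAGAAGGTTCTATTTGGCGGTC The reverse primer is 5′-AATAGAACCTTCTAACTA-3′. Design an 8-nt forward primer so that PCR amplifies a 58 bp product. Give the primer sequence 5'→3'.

The reverse primer's reverse complement TAGTTAGAAGGTTCTATT matches the template at positions 85–102, so the product ends at position 102.
A 58 bp product then starts at position 102 − 58 + 1 = 45.
The forward primer is identical to the top strand there: TAGACGGA.

5'-TAGACGGA-3'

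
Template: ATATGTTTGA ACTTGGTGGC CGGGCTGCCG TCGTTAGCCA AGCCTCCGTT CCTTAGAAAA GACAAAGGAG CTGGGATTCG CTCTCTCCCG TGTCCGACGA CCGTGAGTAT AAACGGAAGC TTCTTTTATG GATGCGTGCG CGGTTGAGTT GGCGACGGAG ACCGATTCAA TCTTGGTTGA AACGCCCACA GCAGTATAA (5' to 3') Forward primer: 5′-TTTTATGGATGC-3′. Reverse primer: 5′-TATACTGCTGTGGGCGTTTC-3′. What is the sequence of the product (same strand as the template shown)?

5'-TTTTATGGATGCGTGCGCGGTTGAGTTGGCGACGGAGACCGATTCAATCTTGGTTGAAACGCCCACAGCAGTATA-3'

Forward primer TTTTATGGATGC is found on the top strand at positions 124–135.
Reverse complement of the reverse primer: GAAACGCCCACAGCAGTATA. This occurs on the top strand at positions 179–198.
The product is the template from position 124 through 198 (75 bp).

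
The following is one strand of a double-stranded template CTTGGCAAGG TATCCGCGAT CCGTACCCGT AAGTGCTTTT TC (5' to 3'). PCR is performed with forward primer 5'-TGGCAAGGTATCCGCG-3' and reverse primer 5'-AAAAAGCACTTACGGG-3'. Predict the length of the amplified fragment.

39 bp

The forward primer matches the template at positions 3–18.
The reverse primer's reverse complement is CCCGTAAGTGCTTTTT, which matches the template at positions 26–41.
Amplicon spans positions 3–41: 39 bp.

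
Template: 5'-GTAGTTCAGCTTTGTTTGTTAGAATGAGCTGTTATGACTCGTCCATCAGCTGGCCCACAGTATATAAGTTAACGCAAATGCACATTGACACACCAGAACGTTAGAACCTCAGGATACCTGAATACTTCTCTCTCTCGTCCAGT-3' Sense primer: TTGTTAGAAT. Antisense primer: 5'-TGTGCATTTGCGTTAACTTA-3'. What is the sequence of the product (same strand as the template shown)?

The forward primer matches the template at positions 16–25.
Taking the reverse complement of TGTGCATTTGCGTTAACTTA gives TAAGTTAACGCAAATGCACA, found at positions 65–84 on the template; the primer anneals here to the top strand with its 3' end pointing upstream.
The product is the template from position 16 through 84 (69 bp).

5'-TTGTTAGAATGAGCTGTTATGACTCGTCCATCAGCTGGCCCACAGTATATAAGTTAACGCAAATGCACA-3'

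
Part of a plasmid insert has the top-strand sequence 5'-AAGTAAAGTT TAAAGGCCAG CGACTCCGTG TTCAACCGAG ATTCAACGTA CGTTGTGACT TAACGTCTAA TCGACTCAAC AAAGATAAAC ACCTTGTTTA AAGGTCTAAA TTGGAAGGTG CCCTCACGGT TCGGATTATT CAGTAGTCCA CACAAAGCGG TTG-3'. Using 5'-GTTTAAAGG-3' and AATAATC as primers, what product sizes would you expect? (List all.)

133 bp, 45 bp

The forward primer GTTTAAAGG matches the top strand at positions 8–16, 96–104.
The reverse primer's reverse complement is GATTATT, matching at positions 134–140.
Each forward site pairs with the reverse site to give a product ending at position 140: sizes 133, 45 bp.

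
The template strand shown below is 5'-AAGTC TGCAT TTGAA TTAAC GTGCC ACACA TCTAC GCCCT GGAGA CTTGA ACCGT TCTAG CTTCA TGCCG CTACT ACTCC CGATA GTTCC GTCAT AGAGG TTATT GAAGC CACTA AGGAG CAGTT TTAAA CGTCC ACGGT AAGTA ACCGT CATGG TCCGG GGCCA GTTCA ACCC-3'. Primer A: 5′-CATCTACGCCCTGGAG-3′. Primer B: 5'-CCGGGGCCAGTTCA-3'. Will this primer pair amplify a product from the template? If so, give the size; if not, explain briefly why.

Primer A (CATCTACGCCCTGGAG) matches the top strand at positions 29–44 (3' end points downstream).
Primer B (CCGGGGCCAGTTCA) also matches the top strand directly, at positions 157–170 — its reverse complement TGAACTGGCCCCGG is not present.
Both primers anneal to the bottom strand with 3' ends pointing the same way, so neither can prime synthesis back toward the other.

No product — both primers anneal to the same strand and extend in the same direction.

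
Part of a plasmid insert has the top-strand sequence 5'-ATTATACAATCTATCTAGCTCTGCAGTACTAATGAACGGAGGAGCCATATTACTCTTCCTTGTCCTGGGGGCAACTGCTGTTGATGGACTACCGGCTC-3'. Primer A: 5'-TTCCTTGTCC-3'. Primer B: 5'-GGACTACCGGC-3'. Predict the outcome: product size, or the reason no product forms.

Primer A (TTCCTTGTCC) matches the top strand at positions 56–65 (3' end points downstream).
Primer B (GGACTACCGGC) also matches the top strand directly, at positions 86–96 — its reverse complement GCCGGTAGTCC is not present.
Both primers anneal to the bottom strand with 3' ends pointing the same way, so neither can prime synthesis back toward the other.

No product — both primers anneal to the same strand and extend in the same direction.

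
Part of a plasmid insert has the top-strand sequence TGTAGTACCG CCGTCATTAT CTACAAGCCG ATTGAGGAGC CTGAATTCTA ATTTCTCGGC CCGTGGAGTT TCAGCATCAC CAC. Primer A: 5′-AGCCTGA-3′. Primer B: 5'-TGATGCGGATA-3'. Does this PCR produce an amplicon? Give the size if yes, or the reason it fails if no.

No product — primer B has no binding site in the template.

Primer B (TGATGCGGATA) does not match the top strand, and its reverse complement TATCCGCATCA does not match either.
With no annealing site for primer B, no amplification occurs.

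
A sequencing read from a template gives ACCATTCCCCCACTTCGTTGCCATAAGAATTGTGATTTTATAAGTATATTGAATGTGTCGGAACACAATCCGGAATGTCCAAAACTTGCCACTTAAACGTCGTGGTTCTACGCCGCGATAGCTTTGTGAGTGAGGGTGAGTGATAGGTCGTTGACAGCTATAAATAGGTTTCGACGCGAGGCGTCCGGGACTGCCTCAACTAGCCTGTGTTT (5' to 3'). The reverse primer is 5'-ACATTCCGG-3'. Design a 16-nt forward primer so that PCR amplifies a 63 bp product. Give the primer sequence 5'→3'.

The reverse primer's reverse complement CCGGAATGT matches the template at positions 70–78, so the product ends at position 78.
A 63 bp product then starts at position 78 − 63 + 1 = 16.
The forward primer is identical to the top strand there: CGTTGCCATAAGAATT.

5'-CGTTGCCATAAGAATT-3'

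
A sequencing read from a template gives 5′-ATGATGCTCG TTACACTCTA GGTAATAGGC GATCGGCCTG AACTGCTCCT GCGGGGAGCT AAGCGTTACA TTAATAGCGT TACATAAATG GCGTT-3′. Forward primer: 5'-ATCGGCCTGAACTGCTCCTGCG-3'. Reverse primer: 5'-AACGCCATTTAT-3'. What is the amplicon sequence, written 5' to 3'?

Forward primer ATCGGCCTGAACTGCTCCTGCG is found on the top strand at positions 32–53.
Reverse complement of the reverse primer: ATAAATGGCGTT. This occurs on the top strand at positions 84–95.
The product is the template from position 32 through 95 (64 bp).

5'-ATCGGCCTGAACTGCTCCTGCGGGGAGCTAAGCGTTACATTAATAGCGTTACATAAATGGCGTT-3'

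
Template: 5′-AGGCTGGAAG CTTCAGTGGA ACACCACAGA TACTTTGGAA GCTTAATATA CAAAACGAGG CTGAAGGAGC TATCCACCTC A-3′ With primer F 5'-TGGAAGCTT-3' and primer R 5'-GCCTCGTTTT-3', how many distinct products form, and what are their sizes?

Two products: 57 bp, 26 bp

The forward primer TGGAAGCTT matches the top strand at positions 5–13, 36–44.
The reverse primer's reverse complement is AAAACGAGGC, matching at positions 52–61.
Each forward site pairs with the reverse site to give a product ending at position 61: sizes 57, 26 bp.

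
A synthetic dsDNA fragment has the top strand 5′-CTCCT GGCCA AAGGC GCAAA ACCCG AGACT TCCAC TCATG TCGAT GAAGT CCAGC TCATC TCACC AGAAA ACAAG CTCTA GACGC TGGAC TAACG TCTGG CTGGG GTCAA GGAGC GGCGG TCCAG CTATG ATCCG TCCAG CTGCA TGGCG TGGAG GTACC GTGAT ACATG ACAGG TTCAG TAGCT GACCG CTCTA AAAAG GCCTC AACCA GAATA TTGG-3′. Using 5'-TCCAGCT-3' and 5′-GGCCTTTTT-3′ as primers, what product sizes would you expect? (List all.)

154 bp, 83 bp, 68 bp

The forward primer TCCAGCT matches the top strand at positions 50–56, 121–127, 136–142.
The reverse primer's reverse complement is AAAAAGGCC, matching at positions 195–203.
Each forward site pairs with the reverse site to give a product ending at position 203: sizes 154, 83, 68 bp.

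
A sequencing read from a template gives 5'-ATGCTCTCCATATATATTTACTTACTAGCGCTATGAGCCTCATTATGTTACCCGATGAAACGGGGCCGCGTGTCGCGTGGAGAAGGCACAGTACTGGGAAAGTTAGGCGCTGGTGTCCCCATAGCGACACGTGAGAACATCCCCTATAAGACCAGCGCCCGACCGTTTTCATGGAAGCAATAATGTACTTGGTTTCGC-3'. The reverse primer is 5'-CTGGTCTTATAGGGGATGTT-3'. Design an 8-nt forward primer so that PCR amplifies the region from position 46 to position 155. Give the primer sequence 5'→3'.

5'-TGTTACCC-3'

The reverse primer's reverse complement AACATCCCCTATAAGACCAG matches the template at positions 136–155; the product starts at position 46.
The forward primer is identical to the top strand over positions 46–53: TGTTACCC.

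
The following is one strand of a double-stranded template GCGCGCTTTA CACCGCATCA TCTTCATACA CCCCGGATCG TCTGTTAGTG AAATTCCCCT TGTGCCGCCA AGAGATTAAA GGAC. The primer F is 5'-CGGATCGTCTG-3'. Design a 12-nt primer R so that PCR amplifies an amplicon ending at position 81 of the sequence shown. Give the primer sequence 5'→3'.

5'-CTTTAATCTCTT-3'

The forward primer binds at positions 34–44; the product's 3' end on the top strand is position 81.
The reverse primer anneals to the top strand over positions 70–81, i.e. to AAGAGATTAAAG.
Its sequence written 5'→3' is the reverse complement: CTTTAATCTCTT.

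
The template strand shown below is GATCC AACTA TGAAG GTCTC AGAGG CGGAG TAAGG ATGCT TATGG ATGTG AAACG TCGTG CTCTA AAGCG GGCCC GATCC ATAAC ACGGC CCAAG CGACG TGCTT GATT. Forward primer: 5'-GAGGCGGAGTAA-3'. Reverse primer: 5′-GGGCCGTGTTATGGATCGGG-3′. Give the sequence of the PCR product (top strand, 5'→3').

The forward primer matches the template at positions 22–33.
Taking the reverse complement of GGGCCGTGTTATGGATCGGG gives CCCGATCCATAACACGGCCC, found at positions 73–92 on the template; the primer anneals here to the top strand with its 3' end pointing upstream.
The product is the template from position 22 through 92 (71 bp).

5'-GAGGCGGAGTAAGGATGCTTATGGATGTGAAACGTCGTGCTCTAAAGCGGGCCCGATCCATAACACGGCCC-3'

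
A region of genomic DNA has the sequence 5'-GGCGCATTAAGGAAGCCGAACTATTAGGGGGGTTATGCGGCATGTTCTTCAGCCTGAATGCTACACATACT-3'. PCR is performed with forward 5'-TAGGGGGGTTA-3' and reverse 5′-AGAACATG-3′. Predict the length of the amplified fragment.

24 bp

The forward primer matches the template at positions 25–35.
The reverse primer's reverse complement is CATGTTCT, which matches the template at positions 41–48.
The product runs from position 25 to position 48, so its length is 48 − 25 + 1 = 24 bp.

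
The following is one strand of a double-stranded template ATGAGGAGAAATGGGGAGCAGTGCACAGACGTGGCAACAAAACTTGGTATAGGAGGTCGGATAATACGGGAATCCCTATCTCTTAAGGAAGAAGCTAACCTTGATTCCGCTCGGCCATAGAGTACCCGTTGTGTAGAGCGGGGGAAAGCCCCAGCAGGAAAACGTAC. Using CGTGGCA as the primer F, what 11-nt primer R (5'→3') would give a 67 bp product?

The forward primer binds at positions 30–36, so a 67 bp product ends at position 30 + 67 − 1 = 96.
The reverse primer anneals to the top strand over positions 86–96, i.e. to AGGAAGAAGCT.
Its sequence written 5'→3' is the reverse complement: AGCTTCTTCCT.

5'-AGCTTCTTCCT-3'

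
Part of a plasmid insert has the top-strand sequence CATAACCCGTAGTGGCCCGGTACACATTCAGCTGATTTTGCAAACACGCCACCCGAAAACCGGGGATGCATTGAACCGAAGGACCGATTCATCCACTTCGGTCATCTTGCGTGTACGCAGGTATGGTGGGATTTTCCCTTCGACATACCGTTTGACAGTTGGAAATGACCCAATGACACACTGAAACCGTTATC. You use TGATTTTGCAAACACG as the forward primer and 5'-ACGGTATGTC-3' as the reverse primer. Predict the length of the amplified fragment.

Forward primer TGATTTTGCAAACACG is found on the top strand at positions 33–48.
Taking the reverse complement of ACGGTATGTC gives GACATACCGT, found at positions 142–151 on the template; the primer anneals here to the top strand with its 3' end pointing upstream.
The product runs from position 33 to position 151, so its length is 151 − 33 + 1 = 119 bp.

119 bp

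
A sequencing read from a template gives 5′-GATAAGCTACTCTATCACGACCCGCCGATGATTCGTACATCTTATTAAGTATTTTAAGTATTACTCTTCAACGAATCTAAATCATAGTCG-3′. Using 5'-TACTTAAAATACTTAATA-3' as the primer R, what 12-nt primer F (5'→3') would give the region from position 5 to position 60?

The reverse primer's reverse complement TATTAAGTATTTTAAGTA matches the template at positions 43–60; the product starts at position 5.
The forward primer is identical to the top strand over positions 5–16: AGCTACTCTATC.

5'-AGCTACTCTATC-3'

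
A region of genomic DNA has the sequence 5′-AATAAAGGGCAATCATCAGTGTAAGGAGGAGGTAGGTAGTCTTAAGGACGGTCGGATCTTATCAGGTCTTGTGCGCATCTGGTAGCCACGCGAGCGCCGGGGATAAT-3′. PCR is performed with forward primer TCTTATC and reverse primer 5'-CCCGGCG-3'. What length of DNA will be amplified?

Scanning the template, TCTTATC occurs at positions 57–63; this primer anneals to the bottom strand there with its 3' end pointing downstream.
Reverse complement of the reverse primer: CGCCGGG. This occurs on the top strand at positions 95–101.
Product length = (reverse-primer end) − (forward-primer start) + 1 = 101 − 57 + 1 = 45 bp.

45 bp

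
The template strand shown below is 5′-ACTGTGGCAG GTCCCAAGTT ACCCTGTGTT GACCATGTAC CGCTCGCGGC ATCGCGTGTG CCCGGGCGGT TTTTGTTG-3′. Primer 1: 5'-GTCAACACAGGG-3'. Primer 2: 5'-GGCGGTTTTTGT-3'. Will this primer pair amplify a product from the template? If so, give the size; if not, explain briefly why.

Primer 1 (GTCAACACAGGG) has reverse complement CCCTGTGTTGAC, which matches the top strand at positions 22–33; primer 1 anneals to the top strand there with its 3' end pointing upstream toward position 22.
Primer 2 (GGCGGTTTTTGT) matches the top strand directly at positions 65–76; it anneals to the bottom strand with its 3' end pointing downstream toward position 76.
The 3' ends diverge (primer 1 extends toward position 1, primer 2 toward position 78), so the primers never converge on a shared product.

No product — the primers' 3' ends point away from each other.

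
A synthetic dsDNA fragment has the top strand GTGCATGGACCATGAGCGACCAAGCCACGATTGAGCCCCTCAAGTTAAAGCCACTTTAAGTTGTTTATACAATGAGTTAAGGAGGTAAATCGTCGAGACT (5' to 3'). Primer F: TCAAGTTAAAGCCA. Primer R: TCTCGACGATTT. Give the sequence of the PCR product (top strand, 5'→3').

Scanning the template, TCAAGTTAAAGCCA occurs at positions 40–53; this primer anneals to the bottom strand there with its 3' end pointing downstream.
Reverse complement of the reverse primer: AAATCGTCGAGA. This occurs on the top strand at positions 87–98.
The product is the template from position 40 through 98 (59 bp).

5'-TCAAGTTAAAGCCACTTTAAGTTGTTTATACAATGAGTTAAGGAGGTAAATCGTCGAGA-3'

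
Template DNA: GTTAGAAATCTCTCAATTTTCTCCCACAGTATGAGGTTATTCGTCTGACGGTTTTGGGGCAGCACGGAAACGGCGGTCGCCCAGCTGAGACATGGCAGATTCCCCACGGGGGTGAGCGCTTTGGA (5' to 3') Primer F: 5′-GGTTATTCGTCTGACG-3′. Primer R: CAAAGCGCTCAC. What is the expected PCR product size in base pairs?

89 bp

The forward primer matches the template at positions 35–50.
The reverse primer's reverse complement is GTGAGCGCTTTG, which matches the template at positions 112–123.
Amplicon spans positions 35–123: 89 bp.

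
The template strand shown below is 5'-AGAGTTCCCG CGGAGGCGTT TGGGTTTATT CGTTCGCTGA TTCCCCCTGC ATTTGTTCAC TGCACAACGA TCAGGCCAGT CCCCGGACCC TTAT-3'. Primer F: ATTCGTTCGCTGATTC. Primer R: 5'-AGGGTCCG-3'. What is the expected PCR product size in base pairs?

64 bp

The forward primer matches the template at positions 28–43.
Reverse complement of the reverse primer: CGGACCCT. This occurs on the top strand at positions 84–91.
Amplicon spans positions 28–91: 64 bp.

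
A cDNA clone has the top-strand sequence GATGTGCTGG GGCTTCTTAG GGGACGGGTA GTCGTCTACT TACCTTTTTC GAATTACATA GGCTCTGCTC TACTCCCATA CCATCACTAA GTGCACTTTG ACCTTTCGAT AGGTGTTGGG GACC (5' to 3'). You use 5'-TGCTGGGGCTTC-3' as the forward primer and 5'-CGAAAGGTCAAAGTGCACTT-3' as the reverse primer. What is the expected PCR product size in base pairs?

The forward primer matches the template at positions 5–16.
Taking the reverse complement of CGAAAGGTCAAAGTGCACTT gives AAGTGCACTTTGACCTTTCG, found at positions 89–108 on the template; the primer anneals here to the top strand with its 3' end pointing upstream.
Amplicon spans positions 5–108: 104 bp.

104 bp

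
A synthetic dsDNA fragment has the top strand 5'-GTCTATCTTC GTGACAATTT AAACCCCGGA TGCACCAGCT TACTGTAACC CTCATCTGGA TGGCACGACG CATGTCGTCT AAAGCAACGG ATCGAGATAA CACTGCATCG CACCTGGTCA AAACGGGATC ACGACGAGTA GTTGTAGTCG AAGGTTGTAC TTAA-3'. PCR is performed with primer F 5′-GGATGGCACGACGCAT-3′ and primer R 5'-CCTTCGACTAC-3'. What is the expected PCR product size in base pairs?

97 bp

Forward primer GGATGGCACGACGCAT is found on the top strand at positions 58–73.
Reverse complement of the reverse primer: GTAGTCGAAGG. This occurs on the top strand at positions 144–154.
Product length = (reverse-primer end) − (forward-primer start) + 1 = 154 − 58 + 1 = 97 bp.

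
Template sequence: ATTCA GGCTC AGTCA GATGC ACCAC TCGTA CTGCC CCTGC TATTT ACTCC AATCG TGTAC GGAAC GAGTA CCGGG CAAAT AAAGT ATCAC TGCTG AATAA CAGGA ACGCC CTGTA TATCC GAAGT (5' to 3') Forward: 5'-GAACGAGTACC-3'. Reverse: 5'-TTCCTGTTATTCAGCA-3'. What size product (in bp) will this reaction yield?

Forward primer GAACGAGTACC is found on the top strand at positions 62–72.
Taking the reverse complement of TTCCTGTTATTCAGCA gives TGCTGAATAACAGGAA, found at positions 91–106 on the template; the primer anneals here to the top strand with its 3' end pointing upstream.
Amplicon spans positions 62–106: 45 bp.

45 bp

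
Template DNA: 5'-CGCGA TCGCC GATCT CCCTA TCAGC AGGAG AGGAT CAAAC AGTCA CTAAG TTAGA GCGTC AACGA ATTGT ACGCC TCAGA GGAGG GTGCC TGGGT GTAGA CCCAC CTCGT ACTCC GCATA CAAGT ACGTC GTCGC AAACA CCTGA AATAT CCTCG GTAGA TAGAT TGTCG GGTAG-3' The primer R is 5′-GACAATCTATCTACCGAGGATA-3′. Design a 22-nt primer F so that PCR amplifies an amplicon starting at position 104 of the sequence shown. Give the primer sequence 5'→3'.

The reverse primer's reverse complement TATCCTCGGTAGATAGATTGTC matches the template at positions 148–169; the product starts at position 104.
The forward primer is identical to the top strand over positions 104–125: ACCTCGTACTCCGCATACAAGT.

5'-ACCTCGTACTCCGCATACAAGT-3'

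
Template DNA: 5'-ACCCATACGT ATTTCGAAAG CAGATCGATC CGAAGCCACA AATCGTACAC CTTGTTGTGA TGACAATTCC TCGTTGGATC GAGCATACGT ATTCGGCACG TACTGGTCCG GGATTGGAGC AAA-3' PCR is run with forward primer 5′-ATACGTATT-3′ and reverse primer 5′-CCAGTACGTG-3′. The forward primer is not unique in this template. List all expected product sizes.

102 bp, 22 bp

The forward primer ATACGTATT matches the top strand at positions 5–13, 85–93.
The reverse primer's reverse complement is CACGTACTGG, matching at positions 97–106.
Each forward site pairs with the reverse site to give a product ending at position 106: sizes 102, 22 bp.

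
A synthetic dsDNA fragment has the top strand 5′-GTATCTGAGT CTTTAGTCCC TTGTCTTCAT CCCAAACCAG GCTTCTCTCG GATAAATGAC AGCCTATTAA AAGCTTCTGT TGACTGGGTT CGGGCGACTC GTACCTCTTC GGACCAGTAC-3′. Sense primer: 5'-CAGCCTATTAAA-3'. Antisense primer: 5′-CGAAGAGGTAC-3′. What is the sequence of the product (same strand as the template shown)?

Forward primer CAGCCTATTAAA is found on the top strand at positions 60–71.
Taking the reverse complement of CGAAGAGGTAC gives GTACCTCTTCG, found at positions 101–111 on the template; the primer anneals here to the top strand with its 3' end pointing upstream.
The product is the template from position 60 through 111 (52 bp).

5'-CAGCCTATTAAAAGCTTCTGTTGACTGGGTTCGGGCGACTCGTACCTCTTCG-3'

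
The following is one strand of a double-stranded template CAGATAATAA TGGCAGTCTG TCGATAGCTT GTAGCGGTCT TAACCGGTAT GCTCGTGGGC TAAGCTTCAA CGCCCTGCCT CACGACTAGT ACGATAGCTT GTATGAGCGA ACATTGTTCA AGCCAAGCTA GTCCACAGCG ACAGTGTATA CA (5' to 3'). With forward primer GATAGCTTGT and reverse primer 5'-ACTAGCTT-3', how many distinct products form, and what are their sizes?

Two products: 110 bp, 40 bp

The forward primer GATAGCTTGT matches the top strand at positions 23–32, 93–102.
The reverse primer's reverse complement is AAGCTAGT, matching at positions 125–132.
Each forward site pairs with the reverse site to give a product ending at position 132: sizes 110, 40 bp.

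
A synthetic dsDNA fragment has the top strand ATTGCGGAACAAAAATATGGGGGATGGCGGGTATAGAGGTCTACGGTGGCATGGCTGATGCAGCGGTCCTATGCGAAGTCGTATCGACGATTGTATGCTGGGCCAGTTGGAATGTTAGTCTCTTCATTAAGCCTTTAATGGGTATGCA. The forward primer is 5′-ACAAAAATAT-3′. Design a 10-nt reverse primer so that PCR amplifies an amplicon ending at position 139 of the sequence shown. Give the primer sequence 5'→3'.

The forward primer binds at positions 9–18; the product's 3' end on the top strand is position 139.
The reverse primer anneals to the top strand over positions 130–139, i.e. to AGCCTTTAAT.
Its sequence written 5'→3' is the reverse complement: ATTAAAGGCT.

5'-ATTAAAGGCT-3'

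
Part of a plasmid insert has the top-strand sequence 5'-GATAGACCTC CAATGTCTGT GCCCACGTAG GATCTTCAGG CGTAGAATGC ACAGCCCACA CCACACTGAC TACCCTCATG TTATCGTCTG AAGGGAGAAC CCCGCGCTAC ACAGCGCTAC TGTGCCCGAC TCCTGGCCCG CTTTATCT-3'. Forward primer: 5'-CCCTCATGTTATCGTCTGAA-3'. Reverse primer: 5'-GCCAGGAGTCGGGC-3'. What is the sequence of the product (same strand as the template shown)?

5'-CCCTCATGTTATCGTCTGAAGGGAGAACCCCGCGCTACACAGCGCTACTGTGCCCGACTCCTGGC-3'

Scanning the template, CCCTCATGTTATCGTCTGAA occurs at positions 73–92; this primer anneals to the bottom strand there with its 3' end pointing downstream.
Taking the reverse complement of GCCAGGAGTCGGGC gives GCCCGACTCCTGGC, found at positions 124–137 on the template; the primer anneals here to the top strand with its 3' end pointing upstream.
The product is the template from position 73 through 137 (65 bp).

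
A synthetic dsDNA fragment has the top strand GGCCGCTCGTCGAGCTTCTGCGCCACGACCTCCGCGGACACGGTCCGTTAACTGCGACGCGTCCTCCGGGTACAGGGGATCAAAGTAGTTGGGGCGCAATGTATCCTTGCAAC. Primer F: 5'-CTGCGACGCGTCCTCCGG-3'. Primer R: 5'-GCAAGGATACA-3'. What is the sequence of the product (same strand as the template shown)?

5'-CTGCGACGCGTCCTCCGGGTACAGGGGATCAAAGTAGTTGGGGCGCAATGTATCCTTGC-3'

Forward primer CTGCGACGCGTCCTCCGG is found on the top strand at positions 52–69.
Reverse complement of the reverse primer: TGTATCCTTGC. This occurs on the top strand at positions 100–110.
The product is the template from position 52 through 110 (59 bp).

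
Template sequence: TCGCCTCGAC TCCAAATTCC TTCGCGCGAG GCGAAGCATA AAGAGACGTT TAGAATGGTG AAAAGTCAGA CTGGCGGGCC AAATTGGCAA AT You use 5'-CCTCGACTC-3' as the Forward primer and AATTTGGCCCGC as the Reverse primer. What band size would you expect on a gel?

Scanning the template, CCTCGACTC occurs at positions 4–12; this primer anneals to the bottom strand there with its 3' end pointing downstream.
Reverse complement of the reverse primer: GCGGGCCAAATT. This occurs on the top strand at positions 74–85.
The product runs from position 4 to position 85, so its length is 85 − 4 + 1 = 82 bp.

82 bp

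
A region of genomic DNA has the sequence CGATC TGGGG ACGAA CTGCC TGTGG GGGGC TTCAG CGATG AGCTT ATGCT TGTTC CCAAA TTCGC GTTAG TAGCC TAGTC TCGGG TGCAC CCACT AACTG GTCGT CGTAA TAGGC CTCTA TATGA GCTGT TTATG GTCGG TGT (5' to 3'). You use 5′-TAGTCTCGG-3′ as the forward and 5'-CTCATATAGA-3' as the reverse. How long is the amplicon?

The forward primer matches the template at positions 76–84.
Reverse complement of the reverse primer: TCTATATGAG. This occurs on the top strand at positions 117–126.
The product runs from position 76 to position 126, so its length is 126 − 76 + 1 = 51 bp.

51 bp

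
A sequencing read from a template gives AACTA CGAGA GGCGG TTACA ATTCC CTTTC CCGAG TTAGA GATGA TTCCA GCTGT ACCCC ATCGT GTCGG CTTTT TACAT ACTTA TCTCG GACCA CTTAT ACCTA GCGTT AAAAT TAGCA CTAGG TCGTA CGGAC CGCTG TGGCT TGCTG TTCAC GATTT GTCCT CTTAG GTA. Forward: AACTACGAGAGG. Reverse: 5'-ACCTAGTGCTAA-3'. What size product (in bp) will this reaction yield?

The forward primer matches the template at positions 1–12.
Reverse complement of the reverse primer: TTAGCACTAGGT. This occurs on the top strand at positions 115–126.
Amplicon spans positions 1–126: 126 bp.

126 bp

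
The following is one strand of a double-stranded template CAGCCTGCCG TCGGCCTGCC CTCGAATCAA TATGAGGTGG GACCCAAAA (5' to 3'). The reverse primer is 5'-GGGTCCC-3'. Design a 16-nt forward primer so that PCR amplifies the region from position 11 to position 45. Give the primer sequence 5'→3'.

The reverse primer's reverse complement GGGACCC matches the template at positions 39–45; the product starts at position 11.
The forward primer is identical to the top strand over positions 11–26: TCGGCCTGCCCTCGAA.

5'-TCGGCCTGCCCTCGAA-3'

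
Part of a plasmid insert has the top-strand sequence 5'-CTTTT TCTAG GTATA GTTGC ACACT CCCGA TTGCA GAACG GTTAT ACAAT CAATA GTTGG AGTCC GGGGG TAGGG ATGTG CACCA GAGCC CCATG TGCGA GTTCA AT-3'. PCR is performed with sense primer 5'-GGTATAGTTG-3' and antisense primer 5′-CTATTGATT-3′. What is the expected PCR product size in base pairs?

Forward primer GGTATAGTTG is found on the top strand at positions 10–19.
The reverse primer's reverse complement is AATCAATAG, which matches the template at positions 48–56.
The product runs from position 10 to position 56, so its length is 56 − 10 + 1 = 47 bp.

47 bp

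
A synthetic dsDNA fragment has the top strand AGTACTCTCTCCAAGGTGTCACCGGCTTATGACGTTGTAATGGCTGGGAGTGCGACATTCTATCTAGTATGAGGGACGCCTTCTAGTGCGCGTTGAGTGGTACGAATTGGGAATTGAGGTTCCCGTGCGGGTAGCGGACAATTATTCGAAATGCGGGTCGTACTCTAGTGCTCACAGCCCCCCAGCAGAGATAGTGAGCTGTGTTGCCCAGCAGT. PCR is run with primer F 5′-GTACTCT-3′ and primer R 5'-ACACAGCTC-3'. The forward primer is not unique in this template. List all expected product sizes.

203 bp, 45 bp

The forward primer GTACTCT matches the top strand at positions 2–8, 160–166.
The reverse primer's reverse complement is GAGCTGTGT, matching at positions 196–204.
Each forward site pairs with the reverse site to give a product ending at position 204: sizes 203, 45 bp.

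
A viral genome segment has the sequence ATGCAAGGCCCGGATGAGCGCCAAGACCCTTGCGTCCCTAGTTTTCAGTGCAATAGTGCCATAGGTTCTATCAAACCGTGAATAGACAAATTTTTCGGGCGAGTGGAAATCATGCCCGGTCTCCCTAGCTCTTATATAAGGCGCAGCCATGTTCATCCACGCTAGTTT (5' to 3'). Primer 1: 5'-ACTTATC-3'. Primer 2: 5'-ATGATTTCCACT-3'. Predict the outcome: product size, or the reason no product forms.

No product — primer 1 has no binding site in the template.

Primer 1 (ACTTATC) does not match the top strand, and its reverse complement GATAAGT does not match either.
With no annealing site for primer 1, no amplification occurs.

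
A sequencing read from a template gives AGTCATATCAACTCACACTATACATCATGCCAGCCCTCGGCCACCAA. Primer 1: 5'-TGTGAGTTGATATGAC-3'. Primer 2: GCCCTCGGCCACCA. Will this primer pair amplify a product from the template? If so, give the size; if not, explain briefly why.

No product — the primers' 3' ends point away from each other.

Primer 1 (TGTGAGTTGATATGAC) has reverse complement GTCATATCAACTCACA, which matches the top strand at positions 2–17; primer 1 anneals to the top strand there with its 3' end pointing upstream toward position 2.
Primer 2 (GCCCTCGGCCACCA) matches the top strand directly at positions 33–46; it anneals to the bottom strand with its 3' end pointing downstream toward position 46.
The 3' ends diverge (primer 1 extends toward position 1, primer 2 toward position 47), so the primers never converge on a shared product.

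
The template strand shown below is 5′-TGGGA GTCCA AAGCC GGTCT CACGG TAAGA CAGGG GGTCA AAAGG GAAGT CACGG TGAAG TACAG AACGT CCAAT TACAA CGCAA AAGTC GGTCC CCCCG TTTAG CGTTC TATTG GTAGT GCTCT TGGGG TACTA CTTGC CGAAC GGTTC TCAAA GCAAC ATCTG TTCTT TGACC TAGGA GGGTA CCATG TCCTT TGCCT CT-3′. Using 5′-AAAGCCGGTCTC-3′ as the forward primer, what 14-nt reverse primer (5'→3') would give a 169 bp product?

5'-CTAGGTCAAAGAAC-3'

The forward primer binds at positions 10–21, so a 169 bp product ends at position 10 + 169 − 1 = 178.
The reverse primer anneals to the top strand over positions 165–178, i.e. to GTTCTTTGACCTAG.
Its sequence written 5'→3' is the reverse complement: CTAGGTCAAAGAAC.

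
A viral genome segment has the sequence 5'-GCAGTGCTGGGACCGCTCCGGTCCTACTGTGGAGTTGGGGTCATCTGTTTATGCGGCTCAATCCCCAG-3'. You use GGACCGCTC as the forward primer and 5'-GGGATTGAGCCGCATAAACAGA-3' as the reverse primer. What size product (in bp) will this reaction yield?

56 bp

Scanning the template, GGACCGCTC occurs at positions 10–18; this primer anneals to the bottom strand there with its 3' end pointing downstream.
The reverse primer's reverse complement is TCTGTTTATGCGGCTCAATCCC, which matches the template at positions 44–65.
Amplicon spans positions 10–65: 56 bp.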